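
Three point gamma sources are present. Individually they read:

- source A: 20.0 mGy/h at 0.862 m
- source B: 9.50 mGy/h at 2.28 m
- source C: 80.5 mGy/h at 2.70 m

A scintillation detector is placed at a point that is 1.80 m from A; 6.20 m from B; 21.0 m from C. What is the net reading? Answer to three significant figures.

By superposition, sum each source's inverse-square contribution:
A: 20.0 × (0.862/1.80)² = 4.587 mGy/h
B: 9.50 × (2.28/6.20)² = 1.285 mGy/h
C: 80.5 × (2.70/21.0)² = 1.331 mGy/h
Total = 4.587 + 1.285 + 1.331 = 7.203 mGy/h.

7.20 mGy/h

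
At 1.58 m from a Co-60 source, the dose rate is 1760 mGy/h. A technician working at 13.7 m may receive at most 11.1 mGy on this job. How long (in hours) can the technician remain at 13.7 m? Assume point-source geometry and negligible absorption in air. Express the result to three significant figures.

0.474 h

Using I₁d₁² = I₂d₂², rate at 13.7 m:
(1.58/13.7)² = 0.01330, so 1760 × 0.01330 = 23.41 mGy/h.
Stay time = 11.1 mGy ÷ 23.41 mGy/h = 0.4742 h.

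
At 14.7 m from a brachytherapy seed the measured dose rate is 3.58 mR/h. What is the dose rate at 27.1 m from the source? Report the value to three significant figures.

1.05 mR/h

Applying the 1/r² law, scaling from 14.7 m to 27.1 m:
(14.7/27.1)² = 0.2942, so 3.58 × 0.2942 = 1.053 mR/h.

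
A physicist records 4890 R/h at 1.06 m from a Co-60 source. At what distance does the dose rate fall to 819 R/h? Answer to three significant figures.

Since intensity falls as 1/r², d₂ = d₁·√(I₁/I₂).
I₁/I₂ = 4890/819 = 5.971, so d₂ = 1.06 × √5.971 = 2.590 m.

2.59 m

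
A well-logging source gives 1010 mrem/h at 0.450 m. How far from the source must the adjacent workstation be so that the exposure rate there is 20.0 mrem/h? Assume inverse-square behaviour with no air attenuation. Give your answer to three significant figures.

By the inverse-square law, d₂ = d₁·√(I₁/I₂).
I₁/I₂ = 1010/20.0 = 50.50, so d₂ = 0.450 × √50.50 = 3.198 m.

3.20 m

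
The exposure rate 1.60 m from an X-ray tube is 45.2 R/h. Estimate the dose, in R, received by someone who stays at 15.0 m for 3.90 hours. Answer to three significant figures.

Intensity scales as (d₁/d₂)², so rate at 15.0 m:
(1.60/15.0)² = 0.01138, so 45.2 × 0.01138 = 0.5144 R/h.
Dose = rate × time = 0.5144 R/h × 3.900 h = 2.006 R.

2.01 R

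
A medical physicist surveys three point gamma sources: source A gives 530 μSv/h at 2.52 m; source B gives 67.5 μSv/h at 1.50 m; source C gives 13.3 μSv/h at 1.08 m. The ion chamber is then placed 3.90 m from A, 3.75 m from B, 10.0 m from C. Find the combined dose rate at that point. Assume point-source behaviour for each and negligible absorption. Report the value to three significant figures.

By superposition, sum each source's inverse-square contribution:
A: 530 × (2.52/3.90)² = 221.3 μSv/h
B: 67.5 × (1.50/3.75)² = 10.80 μSv/h
C: 13.3 × (1.08/10.0)² = 0.1551 μSv/h
Total = 221.3 + 10.80 + 0.1551 = 232.3 μSv/h.

232 μSv/h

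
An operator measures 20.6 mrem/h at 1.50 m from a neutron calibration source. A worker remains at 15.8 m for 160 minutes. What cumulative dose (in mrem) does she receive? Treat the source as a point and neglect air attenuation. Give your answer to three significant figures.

Intensity scales as (d₁/d₂)², so rate at 15.8 m:
20.6 × (1.50/15.8)² = 20.6 × 0.009013 = 0.1857 mrem/h.
Dose = rate × time = 0.1857 mrem/h × 2.667 h = 0.4953 mrem.

0.495 mrem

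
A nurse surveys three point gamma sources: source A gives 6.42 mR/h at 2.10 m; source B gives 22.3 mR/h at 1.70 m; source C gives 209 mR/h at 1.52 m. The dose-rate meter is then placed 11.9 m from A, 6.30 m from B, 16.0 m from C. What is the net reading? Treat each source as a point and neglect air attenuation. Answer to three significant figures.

3.71 mR/h

By superposition, sum each source's inverse-square contribution:
A: 6.42 × (2.10/11.9)² = 0.1999 mR/h
B: 22.3 × (1.70/6.30)² = 1.624 mR/h
C: 209 × (1.52/16.0)² = 1.886 mR/h
Total = 0.1999 + 1.624 + 1.886 = 3.710 mR/h.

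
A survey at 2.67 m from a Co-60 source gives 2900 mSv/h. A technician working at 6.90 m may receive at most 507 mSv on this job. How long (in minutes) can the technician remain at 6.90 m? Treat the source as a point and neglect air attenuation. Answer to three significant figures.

70.1 min

Intensity scales as (d₁/d₂)², so rate at 6.90 m:
(2.67/6.90)² = 0.1497, so 2900 × 0.1497 = 434.1 mSv/h.
Stay time = 507 mSv ÷ 434.1 mSv/h = 1.168 h = 70.08 min.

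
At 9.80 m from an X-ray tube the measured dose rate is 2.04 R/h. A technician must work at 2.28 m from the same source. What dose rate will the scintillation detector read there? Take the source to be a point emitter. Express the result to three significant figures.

37.7 R/h

Using I₁d₁² = I₂d₂², scaling from 9.80 m to 2.28 m:
2.04 × (9.80/2.28)² = 2.04 × 18.47 = 37.68 R/h.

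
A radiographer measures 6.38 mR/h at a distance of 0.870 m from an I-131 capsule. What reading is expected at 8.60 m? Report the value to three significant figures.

0.0653 mR/h

Intensity scales as (d₁/d₂)², so the rate at 8.60 m is
6.38 × (0.870/8.60)² = 6.38 × 0.01023 = 0.06527 mR/h.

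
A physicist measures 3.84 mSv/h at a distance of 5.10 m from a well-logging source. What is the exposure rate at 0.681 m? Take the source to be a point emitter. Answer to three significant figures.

Applying the 1/r² law, the rate at 0.681 m is
(5.10/0.681)² = 56.08, so 3.84 × 56.08 = 215.3 mSv/h.

215 mSv/h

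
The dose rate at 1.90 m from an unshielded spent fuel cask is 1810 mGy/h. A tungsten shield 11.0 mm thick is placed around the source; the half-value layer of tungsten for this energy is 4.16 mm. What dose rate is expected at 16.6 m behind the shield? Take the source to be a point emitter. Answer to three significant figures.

Distance alone: (1.90/16.6)² = 0.01310, so 1810 × 0.01310 = 23.71 mGy/h.
Shield: 11.0/4.16 = 2.644 half-value layers → attenuation 2^(−2.644) = 0.1600.
Combined: 23.71 × 0.1600 = 3.794 mGy/h.

3.79 mGy/h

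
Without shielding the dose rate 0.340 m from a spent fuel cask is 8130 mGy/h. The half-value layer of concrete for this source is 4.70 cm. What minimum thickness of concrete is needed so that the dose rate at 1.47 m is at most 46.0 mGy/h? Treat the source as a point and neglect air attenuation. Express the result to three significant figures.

15.2 cm

At 1.47 m, distance alone gives 8130 × (0.340/1.47)² = 8130 × 0.05350 = 435.0 mGy/h.
Further attenuation needed: 435.0/46.0 = 9.457.
n = log₂(9.457) = 3.241 half-value layers.
Thickness = 3.241 × 4.70 cm = 15.23 cm.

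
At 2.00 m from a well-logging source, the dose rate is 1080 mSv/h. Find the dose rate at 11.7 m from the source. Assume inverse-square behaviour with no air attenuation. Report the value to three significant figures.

By the inverse-square law, the rate at 11.7 m is
1080 × (2.00/11.7)² = 1080 × 0.02922 = 31.56 mSv/h.

31.6 mSv/h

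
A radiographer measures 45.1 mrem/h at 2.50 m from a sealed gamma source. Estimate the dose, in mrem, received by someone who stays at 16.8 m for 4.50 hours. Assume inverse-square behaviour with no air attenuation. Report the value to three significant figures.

Using I₁d₁² = I₂d₂², rate at 16.8 m:
45.1 × (2.50/16.8)² = 45.1 × 0.02214 = 0.9985 mrem/h.
Dose = rate × time = 0.9985 mrem/h × 4.500 h = 4.493 mrem.

4.49 mrem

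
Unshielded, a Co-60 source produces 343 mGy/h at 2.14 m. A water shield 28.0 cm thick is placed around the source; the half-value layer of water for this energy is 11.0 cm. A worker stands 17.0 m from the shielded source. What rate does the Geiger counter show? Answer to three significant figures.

0.931 mGy/h

Distance alone: (2.14/17.0)² = 0.01585, so 343 × 0.01585 = 5.437 mGy/h.
Shield: 28.0/11.0 = 2.545 half-value layers → attenuation 2^(−2.545) = 0.1713.
Combined: 5.437 × 0.1713 = 0.9314 mGy/h.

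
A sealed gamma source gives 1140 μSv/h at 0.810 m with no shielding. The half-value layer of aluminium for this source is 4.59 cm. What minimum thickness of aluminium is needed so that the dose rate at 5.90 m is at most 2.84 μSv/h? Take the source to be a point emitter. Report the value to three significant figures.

13.4 cm

At 5.90 m, distance alone gives (0.810/5.90)² = 0.01885, so 1140 × 0.01885 = 21.49 μSv/h.
Further attenuation needed: 21.49/2.84 = 7.567.
n = log₂(7.567) = 2.920 half-value layers.
Thickness = 2.920 × 4.59 cm = 13.40 cm.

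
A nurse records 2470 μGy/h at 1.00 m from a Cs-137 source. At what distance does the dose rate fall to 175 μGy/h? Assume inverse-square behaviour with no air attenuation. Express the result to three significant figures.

3.76 m

Intensity scales as (d₁/d₂)², so d₂ = d₁·√(I₁/I₂).
I₁/I₂ = 2470/175 = 14.11, so d₂ = 1.00 × √14.11 = 3.756 m.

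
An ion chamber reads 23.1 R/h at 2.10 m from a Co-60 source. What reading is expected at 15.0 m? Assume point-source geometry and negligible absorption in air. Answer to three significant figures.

0.453 R/h

Using I₁d₁² = I₂d₂², the rate at 15.0 m is
(2.10/15.0)² = 0.01960, so 23.1 × 0.01960 = 0.4528 R/h.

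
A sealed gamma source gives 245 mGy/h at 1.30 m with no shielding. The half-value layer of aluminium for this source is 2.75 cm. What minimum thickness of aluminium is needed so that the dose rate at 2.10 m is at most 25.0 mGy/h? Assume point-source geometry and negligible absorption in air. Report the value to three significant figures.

5.25 cm

At 2.10 m, distance alone gives (1.30/2.10)² = 0.3832, so 245 × 0.3832 = 93.88 mGy/h.
Further attenuation needed: 93.88/25.0 = 3.755.
n = log₂(3.755) = 1.909 half-value layers.
Thickness = 1.909 × 2.75 cm = 5.250 cm.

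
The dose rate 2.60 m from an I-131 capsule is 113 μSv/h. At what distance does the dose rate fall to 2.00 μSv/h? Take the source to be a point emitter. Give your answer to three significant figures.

Using I₁d₁² = I₂d₂², d₂ = d₁·√(I₁/I₂).
I₁/I₂ = 113/2.00 = 56.50, so d₂ = 2.60 × √56.50 = 19.54 m.

19.5 m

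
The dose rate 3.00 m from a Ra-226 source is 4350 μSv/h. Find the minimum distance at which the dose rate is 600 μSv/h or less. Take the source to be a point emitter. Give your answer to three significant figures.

8.08 m

Intensity scales as (d₁/d₂)², so d₂ = d₁·√(I₁/I₂).
I₁/I₂ = 4350/600 = 7.250, so d₂ = 3.00 × √7.250 = 8.078 m.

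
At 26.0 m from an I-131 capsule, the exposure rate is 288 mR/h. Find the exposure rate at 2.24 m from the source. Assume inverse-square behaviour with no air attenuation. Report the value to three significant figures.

Applying the 1/r² law, the rate at 2.24 m is
288 × (26.0/2.24)² = 288 × 134.7 = 38790 mR/h.

38800 mR/h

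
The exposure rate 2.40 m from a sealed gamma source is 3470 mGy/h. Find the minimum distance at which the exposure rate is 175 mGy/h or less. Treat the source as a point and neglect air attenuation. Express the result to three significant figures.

10.7 m

Applying the 1/r² law, d₂ = d₁·√(I₁/I₂).
I₁/I₂ = 3470/175 = 19.83, so d₂ = 2.40 × √19.83 = 10.69 m.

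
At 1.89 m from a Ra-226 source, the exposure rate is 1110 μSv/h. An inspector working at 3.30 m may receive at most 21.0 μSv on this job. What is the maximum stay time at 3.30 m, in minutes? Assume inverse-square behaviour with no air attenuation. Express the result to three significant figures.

Using I₁d₁² = I₂d₂², rate at 3.30 m:
1110 × (1.89/3.30)² = 1110 × 0.3280 = 364.1 μSv/h.
Stay time = 21.0 μSv ÷ 364.1 μSv/h = 0.05768 h = 3.461 min.

3.46 min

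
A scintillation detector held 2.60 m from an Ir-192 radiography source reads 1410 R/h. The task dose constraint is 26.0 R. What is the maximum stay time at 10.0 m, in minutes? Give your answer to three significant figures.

16.4 min

Intensity scales as (d₁/d₂)², so rate at 10.0 m:
1410 × (2.60/10.0)² = 1410 × 0.06760 = 95.32 R/h.
Stay time = 26.0 R ÷ 95.32 R/h = 0.2728 h = 16.37 min.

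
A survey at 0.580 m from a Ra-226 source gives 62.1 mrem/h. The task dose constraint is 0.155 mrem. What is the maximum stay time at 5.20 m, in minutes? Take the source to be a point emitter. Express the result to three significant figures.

12.0 min

Applying the 1/r² law, rate at 5.20 m:
62.1 × (0.580/5.20)² = 62.1 × 0.01244 = 0.7725 mrem/h.
Stay time = 0.155 mrem ÷ 0.7725 mrem/h = 0.2006 h = 12.04 min.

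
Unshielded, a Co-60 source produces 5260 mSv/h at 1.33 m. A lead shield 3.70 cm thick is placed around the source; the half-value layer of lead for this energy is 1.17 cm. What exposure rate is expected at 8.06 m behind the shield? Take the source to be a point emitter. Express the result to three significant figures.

16.0 mSv/h

Distance alone: 5260 × (1.33/8.06)² = 5260 × 0.02723 = 143.2 mSv/h.
Shield: 3.70/1.17 = 3.162 half-value layers → attenuation 2^(−3.162) = 0.1117.
Combined: 143.2 × 0.1117 = 16.00 mSv/h.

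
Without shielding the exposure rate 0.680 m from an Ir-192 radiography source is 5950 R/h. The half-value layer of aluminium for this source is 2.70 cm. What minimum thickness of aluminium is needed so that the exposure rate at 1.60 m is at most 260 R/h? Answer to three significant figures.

5.53 cm

At 1.60 m, distance alone gives (0.680/1.60)² = 0.1806, so 5950 × 0.1806 = 1075 R/h.
Further attenuation needed: 1075/260 = 4.135.
n = log₂(4.135) = 2.048 half-value layers.
Thickness = 2.048 × 2.70 cm = 5.530 cm.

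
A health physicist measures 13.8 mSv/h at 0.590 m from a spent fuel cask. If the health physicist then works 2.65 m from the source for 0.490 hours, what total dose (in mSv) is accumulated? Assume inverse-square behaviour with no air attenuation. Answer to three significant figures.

Using I₁d₁² = I₂d₂², rate at 2.65 m:
13.8 × (0.590/2.65)² = 13.8 × 0.04957 = 0.6841 mSv/h.
Dose = rate × time = 0.6841 mSv/h × 0.4900 h = 0.3352 mSv.

0.335 mSv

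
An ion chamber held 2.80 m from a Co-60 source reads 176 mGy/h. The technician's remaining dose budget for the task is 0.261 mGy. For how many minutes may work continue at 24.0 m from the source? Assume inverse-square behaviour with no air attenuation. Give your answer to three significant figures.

Since intensity falls as 1/r², rate at 24.0 m:
(2.80/24.0)² = 0.01361, so 176 × 0.01361 = 2.395 mGy/h.
Stay time = 0.261 mGy ÷ 2.395 mGy/h = 0.1090 h = 6.540 min.

6.54 min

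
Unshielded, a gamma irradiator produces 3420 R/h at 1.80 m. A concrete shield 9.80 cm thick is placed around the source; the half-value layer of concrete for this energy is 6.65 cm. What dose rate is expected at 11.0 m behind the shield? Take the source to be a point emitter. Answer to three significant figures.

Distance alone: 3420 × (1.80/11.0)² = 3420 × 0.02678 = 91.59 R/h.
Shield: 9.80/6.65 = 1.474 half-value layers → attenuation 2^(−1.474) = 0.3600.
Combined: 91.59 × 0.3600 = 32.97 R/h.

33.0 R/h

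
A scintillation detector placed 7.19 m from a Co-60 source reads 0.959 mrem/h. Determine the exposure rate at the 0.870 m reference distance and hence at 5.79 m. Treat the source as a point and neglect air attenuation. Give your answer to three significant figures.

65.5 mrem/h; 1.48 mrem/h

By the inverse-square law,
At 0.870 m: (7.19/0.870)² = 68.30, so 0.959 × 68.30 = 65.50 mrem/h
At 5.79 m: (0.870/5.79)² = 0.02258, so 65.50 × 0.02258 = 1.479 mrem/h.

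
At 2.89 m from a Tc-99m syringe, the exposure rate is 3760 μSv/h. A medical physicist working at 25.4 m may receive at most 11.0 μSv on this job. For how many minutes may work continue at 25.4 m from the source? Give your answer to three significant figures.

13.6 min

Since intensity falls as 1/r², rate at 25.4 m:
(2.89/25.4)² = 0.01295, so 3760 × 0.01295 = 48.69 μSv/h.
Stay time = 11.0 μSv ÷ 48.69 μSv/h = 0.2259 h = 13.55 min.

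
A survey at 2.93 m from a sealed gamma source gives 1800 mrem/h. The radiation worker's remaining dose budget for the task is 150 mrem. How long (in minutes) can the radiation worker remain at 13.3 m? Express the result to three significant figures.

Using I₁d₁² = I₂d₂², rate at 13.3 m:
(2.93/13.3)² = 0.04853, so 1800 × 0.04853 = 87.35 mrem/h.
Stay time = 150 mrem ÷ 87.35 mrem/h = 1.717 h = 103.0 min.

103 min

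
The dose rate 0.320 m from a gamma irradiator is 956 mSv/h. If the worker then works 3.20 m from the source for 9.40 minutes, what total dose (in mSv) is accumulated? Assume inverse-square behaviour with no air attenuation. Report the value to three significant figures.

1.50 mSv

By the inverse-square law, rate at 3.20 m:
(0.320/3.20)² = 0.01000, so 956 × 0.01000 = 9.560 mSv/h.
Dose = rate × time = 9.560 mSv/h × 0.1567 h = 1.498 mSv.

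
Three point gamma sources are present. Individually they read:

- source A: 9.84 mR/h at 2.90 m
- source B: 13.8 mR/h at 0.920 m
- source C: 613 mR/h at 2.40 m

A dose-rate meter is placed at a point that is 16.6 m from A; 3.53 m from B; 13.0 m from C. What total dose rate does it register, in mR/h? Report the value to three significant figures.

22.1 mR/h

By superposition, sum each source's inverse-square contribution:
A: 9.84 × (2.90/16.6)² = 0.3003 mR/h
B: 13.8 × (0.920/3.53)² = 0.9374 mR/h
C: 613 × (2.40/13.0)² = 20.89 mR/h
Total = 0.3003 + 0.9374 + 20.89 = 22.13 mR/h.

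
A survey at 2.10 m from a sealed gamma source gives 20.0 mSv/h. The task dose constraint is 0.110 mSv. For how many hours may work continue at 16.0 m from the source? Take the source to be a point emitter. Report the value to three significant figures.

0.319 h

Since intensity falls as 1/r², rate at 16.0 m:
20.0 × (2.10/16.0)² = 20.0 × 0.01723 = 0.3446 mSv/h.
Stay time = 0.110 mSv ÷ 0.3446 mSv/h = 0.3192 h.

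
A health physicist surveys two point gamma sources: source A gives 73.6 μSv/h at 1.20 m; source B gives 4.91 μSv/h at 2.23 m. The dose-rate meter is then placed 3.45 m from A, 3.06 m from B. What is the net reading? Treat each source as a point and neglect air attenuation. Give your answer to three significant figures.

11.5 μSv/h

By superposition, sum each source's inverse-square contribution:
A: 73.6 × (1.20/3.45)² = 8.904 μSv/h
B: 4.91 × (2.23/3.06)² = 2.608 μSv/h
Total = 8.904 + 2.608 = 11.51 μSv/h.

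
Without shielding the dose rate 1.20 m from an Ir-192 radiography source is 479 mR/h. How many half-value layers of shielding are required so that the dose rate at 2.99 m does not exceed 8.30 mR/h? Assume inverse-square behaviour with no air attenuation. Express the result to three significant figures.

3.22 half-value layers

At 2.99 m, distance alone gives 479 × (1.20/2.99)² = 479 × 0.1611 = 77.17 mR/h.
Further attenuation needed: 77.17/8.30 = 9.298.
n = log₂(9.298) = 3.217 half-value layers.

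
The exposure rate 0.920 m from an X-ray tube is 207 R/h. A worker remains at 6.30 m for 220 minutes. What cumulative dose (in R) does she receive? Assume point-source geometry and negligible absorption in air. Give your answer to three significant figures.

By the inverse-square law, rate at 6.30 m:
(0.920/6.30)² = 0.02133, so 207 × 0.02133 = 4.415 R/h.
Dose = rate × time = 4.415 R/h × 3.667 h = 16.19 R.

16.2 R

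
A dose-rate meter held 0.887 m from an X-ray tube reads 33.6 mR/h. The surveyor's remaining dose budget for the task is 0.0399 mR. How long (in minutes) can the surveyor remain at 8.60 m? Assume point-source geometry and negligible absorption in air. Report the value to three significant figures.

By the inverse-square law, rate at 8.60 m:
33.6 × (0.887/8.60)² = 33.6 × 0.01064 = 0.3575 mR/h.
Stay time = 0.0399 mR ÷ 0.3575 mR/h = 0.1116 h = 6.696 min.

6.70 min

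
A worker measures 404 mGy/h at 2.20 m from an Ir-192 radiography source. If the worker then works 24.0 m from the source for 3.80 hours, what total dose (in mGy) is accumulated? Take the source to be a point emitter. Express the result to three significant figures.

12.9 mGy

By the inverse-square law, rate at 24.0 m:
404 × (2.20/24.0)² = 404 × 0.008403 = 3.395 mGy/h.
Dose = rate × time = 3.395 mGy/h × 3.800 h = 12.90 mGy.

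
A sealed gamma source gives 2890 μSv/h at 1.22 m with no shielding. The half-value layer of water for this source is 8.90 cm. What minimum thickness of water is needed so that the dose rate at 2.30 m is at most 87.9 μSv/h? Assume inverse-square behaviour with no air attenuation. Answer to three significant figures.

At 2.30 m, distance alone gives 2890 × (1.22/2.30)² = 2890 × 0.2814 = 813.2 μSv/h.
Further attenuation needed: 813.2/87.9 = 9.251.
n = log₂(9.251) = 3.210 half-value layers.
Thickness = 3.210 × 8.90 cm = 28.57 cm.

28.6 cm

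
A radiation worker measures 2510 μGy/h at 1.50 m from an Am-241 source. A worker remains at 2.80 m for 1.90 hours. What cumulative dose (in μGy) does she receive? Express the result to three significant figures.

Since intensity falls as 1/r², rate at 2.80 m:
(1.50/2.80)² = 0.2870, so 2510 × 0.2870 = 720.4 μGy/h.
Dose = rate × time = 720.4 μGy/h × 1.900 h = 1369 μGy.

1370 μGy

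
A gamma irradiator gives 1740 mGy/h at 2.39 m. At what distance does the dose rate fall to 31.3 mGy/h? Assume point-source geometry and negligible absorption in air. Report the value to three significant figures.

Applying the 1/r² law, d₂ = d₁·√(I₁/I₂).
I₁/I₂ = 1740/31.3 = 55.59, so d₂ = 2.39 × √55.59 = 17.82 m.

17.8 m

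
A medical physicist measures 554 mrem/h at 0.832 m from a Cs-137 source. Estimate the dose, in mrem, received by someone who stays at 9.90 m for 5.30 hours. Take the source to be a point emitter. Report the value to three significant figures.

Applying the 1/r² law, rate at 9.90 m:
(0.832/9.90)² = 0.007063, so 554 × 0.007063 = 3.913 mrem/h.
Dose = rate × time = 3.913 mrem/h × 5.300 h = 20.74 mrem.

20.7 mrem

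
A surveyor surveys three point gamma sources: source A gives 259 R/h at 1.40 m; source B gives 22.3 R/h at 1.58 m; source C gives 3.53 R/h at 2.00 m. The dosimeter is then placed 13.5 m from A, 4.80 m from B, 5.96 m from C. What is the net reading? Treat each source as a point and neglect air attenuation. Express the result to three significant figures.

5.60 R/h

By superposition, sum each source's inverse-square contribution:
A: 259 × (1.40/13.5)² = 2.785 R/h
B: 22.3 × (1.58/4.80)² = 2.416 R/h
C: 3.53 × (2.00/5.96)² = 0.3975 R/h
Total = 2.785 + 2.416 + 0.3975 = 5.599 R/h.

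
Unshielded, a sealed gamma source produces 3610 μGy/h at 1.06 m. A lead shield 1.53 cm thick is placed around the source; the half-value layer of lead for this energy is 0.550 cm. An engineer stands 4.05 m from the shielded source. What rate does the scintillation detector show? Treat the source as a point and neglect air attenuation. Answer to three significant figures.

36.0 μGy/h

Distance alone: (1.06/4.05)² = 0.06850, so 3610 × 0.06850 = 247.3 μGy/h.
Shield: 1.53/0.550 = 2.782 half-value layers → attenuation 2^(−2.782) = 0.1454.
Combined: 247.3 × 0.1454 = 35.96 μGy/h.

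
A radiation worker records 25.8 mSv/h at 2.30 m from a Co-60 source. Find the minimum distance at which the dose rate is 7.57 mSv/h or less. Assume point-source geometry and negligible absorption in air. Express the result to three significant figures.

Since intensity falls as 1/r², d₂ = d₁·√(I₁/I₂).
I₁/I₂ = 25.8/7.57 = 3.408, so d₂ = 2.30 × √3.408 = 4.246 m.

4.25 m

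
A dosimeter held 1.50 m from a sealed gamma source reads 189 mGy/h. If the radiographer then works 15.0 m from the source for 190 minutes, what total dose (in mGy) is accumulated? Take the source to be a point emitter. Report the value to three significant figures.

5.99 mGy

By the inverse-square law, rate at 15.0 m:
189 × (1.50/15.0)² = 189 × 0.01000 = 1.890 mGy/h.
Dose = rate × time = 1.890 mGy/h × 3.167 h = 5.986 mGy.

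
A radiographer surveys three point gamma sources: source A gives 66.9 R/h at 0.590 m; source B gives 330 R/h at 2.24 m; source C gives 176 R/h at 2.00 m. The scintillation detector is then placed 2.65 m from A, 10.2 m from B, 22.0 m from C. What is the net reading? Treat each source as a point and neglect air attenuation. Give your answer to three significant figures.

20.7 R/h

Each source contributes Iᵢ·(dᵢ/rᵢ)²; contributions add.
A: 66.9 × (0.590/2.65)² = 3.316 R/h
B: 330 × (2.24/10.2)² = 15.92 R/h
C: 176 × (2.00/22.0)² = 1.455 R/h
Total = 3.316 + 15.92 + 1.455 = 20.69 R/h.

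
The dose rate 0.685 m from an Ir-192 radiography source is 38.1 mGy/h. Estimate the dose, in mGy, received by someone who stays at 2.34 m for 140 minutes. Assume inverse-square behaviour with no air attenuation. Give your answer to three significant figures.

7.62 mGy

Since intensity falls as 1/r², rate at 2.34 m:
38.1 × (0.685/2.34)² = 38.1 × 0.08569 = 3.265 mGy/h.
Dose = rate × time = 3.265 mGy/h × 2.333 h = 7.617 mGy.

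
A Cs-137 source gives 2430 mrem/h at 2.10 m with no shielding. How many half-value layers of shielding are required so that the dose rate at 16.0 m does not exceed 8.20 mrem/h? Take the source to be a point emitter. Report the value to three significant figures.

2.35 half-value layers

At 16.0 m, distance alone gives (2.10/16.0)² = 0.01723, so 2430 × 0.01723 = 41.87 mrem/h.
Further attenuation needed: 41.87/8.20 = 5.106.
n = log₂(5.106) = 2.352 half-value layers.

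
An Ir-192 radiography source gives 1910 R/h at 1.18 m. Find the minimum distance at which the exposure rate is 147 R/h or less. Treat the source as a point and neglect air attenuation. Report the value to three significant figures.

Intensity scales as (d₁/d₂)², so d₂ = d₁·√(I₁/I₂).
I₁/I₂ = 1910/147 = 12.99, so d₂ = 1.18 × √12.99 = 4.253 m.

4.25 m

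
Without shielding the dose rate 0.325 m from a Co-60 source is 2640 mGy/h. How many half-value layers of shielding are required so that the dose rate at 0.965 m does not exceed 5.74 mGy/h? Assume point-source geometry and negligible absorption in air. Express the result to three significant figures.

5.71 half-value layers

At 0.965 m, distance alone gives (0.325/0.965)² = 0.1134, so 2640 × 0.1134 = 299.4 mGy/h.
Further attenuation needed: 299.4/5.74 = 52.16.
n = log₂(52.16) = 5.705 half-value layers.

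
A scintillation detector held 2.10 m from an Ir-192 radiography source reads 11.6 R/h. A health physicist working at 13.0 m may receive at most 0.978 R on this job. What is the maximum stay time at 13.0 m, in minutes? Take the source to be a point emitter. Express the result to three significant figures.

Using I₁d₁² = I₂d₂², rate at 13.0 m:
(2.10/13.0)² = 0.02609, so 11.6 × 0.02609 = 0.3026 R/h.
Stay time = 0.978 R ÷ 0.3026 R/h = 3.232 h = 193.9 min.

194 min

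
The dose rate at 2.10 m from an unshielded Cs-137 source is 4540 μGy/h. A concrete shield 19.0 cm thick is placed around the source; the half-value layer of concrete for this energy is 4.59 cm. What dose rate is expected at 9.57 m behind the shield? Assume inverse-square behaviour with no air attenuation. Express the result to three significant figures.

12.4 μGy/h

Distance alone: (2.10/9.57)² = 0.04815, so 4540 × 0.04815 = 218.6 μGy/h.
Shield: 19.0/4.59 = 4.139 half-value layers → attenuation 2^(−4.139) = 0.05676.
Combined: 218.6 × 0.05676 = 12.41 μGy/h.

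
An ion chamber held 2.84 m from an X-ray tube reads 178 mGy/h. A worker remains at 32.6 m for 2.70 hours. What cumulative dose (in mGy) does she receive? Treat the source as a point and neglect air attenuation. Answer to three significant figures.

3.65 mGy

Intensity scales as (d₁/d₂)², so rate at 32.6 m:
178 × (2.84/32.6)² = 178 × 0.007589 = 1.351 mGy/h.
Dose = rate × time = 1.351 mGy/h × 2.700 h = 3.648 mGy.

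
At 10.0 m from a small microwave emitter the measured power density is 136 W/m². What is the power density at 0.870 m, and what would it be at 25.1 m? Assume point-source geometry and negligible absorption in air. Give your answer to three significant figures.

Intensity scales as (d₁/d₂)², so
At 0.870 m: 136 × (10.0/0.870)² = 136 × 132.1 = 17970 W/m²
At 25.1 m: 17970 × (0.870/25.1)² = 17970 × 0.001201 = 21.58 W/m².

18000 W/m²; 21.6 W/m²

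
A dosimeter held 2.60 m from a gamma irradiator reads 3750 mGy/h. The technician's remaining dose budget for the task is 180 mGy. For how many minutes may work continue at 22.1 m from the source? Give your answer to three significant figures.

208 min

Since intensity falls as 1/r², rate at 22.1 m:
3750 × (2.60/22.1)² = 3750 × 0.01384 = 51.90 mGy/h.
Stay time = 180 mGy ÷ 51.90 mGy/h = 3.468 h = 208.1 min.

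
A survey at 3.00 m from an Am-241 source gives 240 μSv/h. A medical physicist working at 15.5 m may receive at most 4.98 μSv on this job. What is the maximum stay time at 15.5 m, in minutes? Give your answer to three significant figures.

Intensity scales as (d₁/d₂)², so rate at 15.5 m:
(3.00/15.5)² = 0.03746, so 240 × 0.03746 = 8.990 μSv/h.
Stay time = 4.98 μSv ÷ 8.990 μSv/h = 0.5539 h = 33.23 min.

33.2 min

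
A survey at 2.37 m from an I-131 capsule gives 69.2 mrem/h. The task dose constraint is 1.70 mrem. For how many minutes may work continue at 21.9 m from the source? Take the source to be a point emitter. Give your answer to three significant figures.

Intensity scales as (d₁/d₂)², so rate at 21.9 m:
69.2 × (2.37/21.9)² = 69.2 × 0.01171 = 0.8103 mrem/h.
Stay time = 1.70 mrem ÷ 0.8103 mrem/h = 2.098 h = 125.9 min.

126 min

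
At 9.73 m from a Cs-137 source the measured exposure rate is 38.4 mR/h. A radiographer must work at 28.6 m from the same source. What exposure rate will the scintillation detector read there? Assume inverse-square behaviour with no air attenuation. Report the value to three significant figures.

4.44 mR/h

Applying the 1/r² law, scaling from 9.73 m to 28.6 m:
38.4 × (9.73/28.6)² = 38.4 × 0.1157 = 4.443 mR/h.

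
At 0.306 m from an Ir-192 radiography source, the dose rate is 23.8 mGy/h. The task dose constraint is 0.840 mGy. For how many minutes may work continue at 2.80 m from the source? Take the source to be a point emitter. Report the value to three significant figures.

Applying the 1/r² law, rate at 2.80 m:
23.8 × (0.306/2.80)² = 23.8 × 0.01194 = 0.2842 mGy/h.
Stay time = 0.840 mGy ÷ 0.2842 mGy/h = 2.956 h = 177.4 min.

177 min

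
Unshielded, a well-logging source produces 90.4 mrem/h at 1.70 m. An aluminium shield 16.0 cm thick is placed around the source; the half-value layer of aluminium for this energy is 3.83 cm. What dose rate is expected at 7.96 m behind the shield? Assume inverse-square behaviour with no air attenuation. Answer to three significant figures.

0.228 mrem/h

Distance alone: 90.4 × (1.70/7.96)² = 90.4 × 0.04561 = 4.123 mrem/h.
Shield: 16.0/3.83 = 4.178 half-value layers → attenuation 2^(−4.178) = 0.05525.
Combined: 4.123 × 0.05525 = 0.2278 mrem/h.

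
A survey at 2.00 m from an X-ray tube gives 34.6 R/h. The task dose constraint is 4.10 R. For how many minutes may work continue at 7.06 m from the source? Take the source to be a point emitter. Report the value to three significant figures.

Using I₁d₁² = I₂d₂², rate at 7.06 m:
34.6 × (2.00/7.06)² = 34.6 × 0.08025 = 2.777 R/h.
Stay time = 4.10 R ÷ 2.777 R/h = 1.476 h = 88.56 min.

88.6 min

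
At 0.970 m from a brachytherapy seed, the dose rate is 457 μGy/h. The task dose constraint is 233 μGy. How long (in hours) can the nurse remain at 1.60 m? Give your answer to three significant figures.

1.39 h

By the inverse-square law, rate at 1.60 m:
(0.970/1.60)² = 0.3675, so 457 × 0.3675 = 167.9 μGy/h.
Stay time = 233 μGy ÷ 167.9 μGy/h = 1.388 h.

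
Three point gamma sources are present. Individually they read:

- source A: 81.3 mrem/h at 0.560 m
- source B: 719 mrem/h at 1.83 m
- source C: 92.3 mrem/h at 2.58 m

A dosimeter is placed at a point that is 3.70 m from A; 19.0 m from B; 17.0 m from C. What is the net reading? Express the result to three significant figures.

Each source contributes Iᵢ·(dᵢ/rᵢ)²; contributions add.
A: 81.3 × (0.560/3.70)² = 1.862 mrem/h
B: 719 × (1.83/19.0)² = 6.670 mrem/h
C: 92.3 × (2.58/17.0)² = 2.126 mrem/h
Total = 1.862 + 6.670 + 2.126 = 10.66 mrem/h.

10.7 mrem/h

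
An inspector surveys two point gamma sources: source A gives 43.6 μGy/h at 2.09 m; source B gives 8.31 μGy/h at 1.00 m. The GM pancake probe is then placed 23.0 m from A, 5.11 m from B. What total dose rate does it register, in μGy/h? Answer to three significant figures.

0.678 μGy/h

By superposition, sum each source's inverse-square contribution:
A: 43.6 × (2.09/23.0)² = 0.3600 μGy/h
B: 8.31 × (1.00/5.11)² = 0.3182 μGy/h
Total = 0.3600 + 0.3182 = 0.6782 μGy/h.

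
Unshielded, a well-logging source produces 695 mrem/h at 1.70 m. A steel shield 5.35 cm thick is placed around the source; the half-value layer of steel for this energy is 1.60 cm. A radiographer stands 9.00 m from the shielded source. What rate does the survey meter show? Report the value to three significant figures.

Distance alone: (1.70/9.00)² = 0.03568, so 695 × 0.03568 = 24.80 mrem/h.
Shield: 5.35/1.60 = 3.344 half-value layers → attenuation 2^(−3.344) = 0.09848.
Combined: 24.80 × 0.09848 = 2.442 mrem/h.

2.44 mrem/h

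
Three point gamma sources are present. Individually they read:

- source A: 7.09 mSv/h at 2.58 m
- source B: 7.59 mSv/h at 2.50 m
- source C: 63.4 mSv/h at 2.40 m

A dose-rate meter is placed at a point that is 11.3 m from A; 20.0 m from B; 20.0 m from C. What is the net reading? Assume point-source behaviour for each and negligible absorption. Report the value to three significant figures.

1.40 mSv/h

By superposition, sum each source's inverse-square contribution:
A: 7.09 × (2.58/11.3)² = 0.3696 mSv/h
B: 7.59 × (2.50/20.0)² = 0.1186 mSv/h
C: 63.4 × (2.40/20.0)² = 0.9130 mSv/h
Total = 0.3696 + 0.1186 + 0.9130 = 1.401 mSv/h.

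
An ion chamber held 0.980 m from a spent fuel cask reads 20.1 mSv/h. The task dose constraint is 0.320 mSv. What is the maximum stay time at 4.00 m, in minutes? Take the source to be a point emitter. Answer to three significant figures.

15.9 min

Applying the 1/r² law, rate at 4.00 m:
20.1 × (0.980/4.00)² = 20.1 × 0.06002 = 1.206 mSv/h.
Stay time = 0.320 mSv ÷ 1.206 mSv/h = 0.2653 h = 15.92 min.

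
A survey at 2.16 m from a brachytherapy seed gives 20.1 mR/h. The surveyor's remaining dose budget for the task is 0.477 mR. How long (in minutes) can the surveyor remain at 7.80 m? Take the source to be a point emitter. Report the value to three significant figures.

Using I₁d₁² = I₂d₂², rate at 7.80 m:
20.1 × (2.16/7.80)² = 20.1 × 0.07669 = 1.541 mR/h.
Stay time = 0.477 mR ÷ 1.541 mR/h = 0.3095 h = 18.57 min.

18.6 min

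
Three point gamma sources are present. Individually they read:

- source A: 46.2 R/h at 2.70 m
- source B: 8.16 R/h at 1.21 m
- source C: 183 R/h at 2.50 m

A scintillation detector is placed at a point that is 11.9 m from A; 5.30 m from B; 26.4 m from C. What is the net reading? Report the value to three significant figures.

4.44 R/h

By superposition, sum each source's inverse-square contribution:
A: 46.2 × (2.70/11.9)² = 2.378 R/h
B: 8.16 × (1.21/5.30)² = 0.4253 R/h
C: 183 × (2.50/26.4)² = 1.641 R/h
Total = 2.378 + 0.4253 + 1.641 = 4.444 R/h.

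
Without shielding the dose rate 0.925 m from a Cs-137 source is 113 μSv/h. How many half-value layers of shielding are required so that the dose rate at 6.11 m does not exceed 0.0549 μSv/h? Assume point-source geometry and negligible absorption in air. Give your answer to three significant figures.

5.56 half-value layers

At 6.11 m, distance alone gives (0.925/6.11)² = 0.02292, so 113 × 0.02292 = 2.590 μSv/h.
Further attenuation needed: 2.590/0.0549 = 47.18.
n = log₂(47.18) = 5.560 half-value layers.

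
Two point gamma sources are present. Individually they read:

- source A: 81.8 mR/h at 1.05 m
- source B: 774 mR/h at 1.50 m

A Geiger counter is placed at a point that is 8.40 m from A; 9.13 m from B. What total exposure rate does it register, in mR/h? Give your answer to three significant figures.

By superposition, sum each source's inverse-square contribution:
A: 81.8 × (1.05/8.40)² = 1.278 mR/h
B: 774 × (1.50/9.13)² = 20.89 mR/h
Total = 1.278 + 20.89 = 22.17 mR/h.

22.2 mR/h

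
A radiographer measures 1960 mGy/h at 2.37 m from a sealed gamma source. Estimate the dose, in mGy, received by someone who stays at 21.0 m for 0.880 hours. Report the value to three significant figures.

By the inverse-square law, rate at 21.0 m:
(2.37/21.0)² = 0.01274, so 1960 × 0.01274 = 24.97 mGy/h.
Dose = rate × time = 24.97 mGy/h × 0.8800 h = 21.97 mGy.

22.0 mGy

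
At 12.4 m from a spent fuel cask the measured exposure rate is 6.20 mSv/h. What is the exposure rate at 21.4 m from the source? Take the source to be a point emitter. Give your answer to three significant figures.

Applying the 1/r² law, scaling from 12.4 m to 21.4 m:
6.20 × (12.4/21.4)² = 6.20 × 0.3357 = 2.081 mSv/h.

2.08 mSv/h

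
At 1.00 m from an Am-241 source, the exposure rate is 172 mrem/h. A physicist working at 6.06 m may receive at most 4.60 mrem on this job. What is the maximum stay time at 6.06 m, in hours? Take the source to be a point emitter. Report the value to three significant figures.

0.982 h

Intensity scales as (d₁/d₂)², so rate at 6.06 m:
172 × (1.00/6.06)² = 172 × 0.02723 = 4.684 mrem/h.
Stay time = 4.60 mrem ÷ 4.684 mrem/h = 0.9821 h.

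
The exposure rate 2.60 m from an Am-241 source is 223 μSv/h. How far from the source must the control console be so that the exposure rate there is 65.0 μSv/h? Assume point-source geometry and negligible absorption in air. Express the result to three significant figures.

Intensity scales as (d₁/d₂)², so d₂ = d₁·√(I₁/I₂).
I₁/I₂ = 223/65.0 = 3.431, so d₂ = 2.60 × √3.431 = 4.816 m.

4.82 m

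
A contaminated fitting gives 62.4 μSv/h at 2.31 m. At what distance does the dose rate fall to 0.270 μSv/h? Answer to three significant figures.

By the inverse-square law, d₂ = d₁·√(I₁/I₂).
I₁/I₂ = 62.4/0.270 = 231.1, so d₂ = 2.31 × √231.1 = 35.12 m.

35.1 m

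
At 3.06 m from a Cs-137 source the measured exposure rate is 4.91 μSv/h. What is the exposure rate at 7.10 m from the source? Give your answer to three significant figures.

0.912 μSv/h

Intensity scales as (d₁/d₂)², so scaling from 3.06 m to 7.10 m:
(3.06/7.10)² = 0.1857, so 4.91 × 0.1857 = 0.9118 μSv/h.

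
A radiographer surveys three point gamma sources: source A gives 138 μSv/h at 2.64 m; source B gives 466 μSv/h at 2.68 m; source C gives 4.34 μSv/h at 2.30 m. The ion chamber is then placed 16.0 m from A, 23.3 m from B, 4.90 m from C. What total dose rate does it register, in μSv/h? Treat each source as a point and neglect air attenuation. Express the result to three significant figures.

Each source contributes Iᵢ·(dᵢ/rᵢ)²; contributions add.
A: 138 × (2.64/16.0)² = 3.757 μSv/h
B: 466 × (2.68/23.3)² = 6.165 μSv/h
C: 4.34 × (2.30/4.90)² = 0.9562 μSv/h
Total = 3.757 + 6.165 + 0.9562 = 10.88 μSv/h.

10.9 μSv/h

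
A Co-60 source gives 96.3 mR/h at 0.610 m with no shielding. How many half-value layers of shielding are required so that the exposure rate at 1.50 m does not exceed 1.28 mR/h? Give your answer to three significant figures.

At 1.50 m, distance alone gives (0.610/1.50)² = 0.1654, so 96.3 × 0.1654 = 15.93 mR/h.
Further attenuation needed: 15.93/1.28 = 12.45.
n = log₂(12.45) = 3.638 half-value layers.

3.64 half-value layers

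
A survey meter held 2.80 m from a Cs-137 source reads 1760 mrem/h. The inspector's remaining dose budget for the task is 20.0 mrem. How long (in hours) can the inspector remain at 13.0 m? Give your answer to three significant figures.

0.245 h

Since intensity falls as 1/r², rate at 13.0 m:
1760 × (2.80/13.0)² = 1760 × 0.04639 = 81.65 mrem/h.
Stay time = 20.0 mrem ÷ 81.65 mrem/h = 0.2449 h.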